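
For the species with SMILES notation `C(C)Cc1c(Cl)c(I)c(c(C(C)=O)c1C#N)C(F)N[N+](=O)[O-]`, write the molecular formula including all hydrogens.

C13H12ClFIN3O3

Heavy atoms from the SMILES: 13 C, 1 Cl, 1 F, 1 I, 3 N, 3 O.
Implicit hydrogens by atom environment:
  6 × C (aromatic): no H
  2 × C: 3 H each → 6
  2 × C: 2 H each → 4
  2 × C: no H
  2 × O: no H
  1 × C: 1 H
  1 × Cl: no H
  1 × F: no H
  1 × I: no H
  1 × N: 1 H
  1 × N: no H
  1 × N (charge +1): no H
  1 × O (charge -1): no H
  Total hydrogens = 12.
Molecular formula: C13H12ClFIN3O3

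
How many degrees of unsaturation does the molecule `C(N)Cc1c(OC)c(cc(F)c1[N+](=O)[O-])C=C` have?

Molecular formula from the SMILES: C11H13FN2O3.
DoU = (2C + 2 + N − H − X)/2 = (2·11 + 2 + 2 − 13 − 1)/2 = 12/2 = 6.
(Structurally: 1 ring(s) + 5 π bond(s) = 6.)

6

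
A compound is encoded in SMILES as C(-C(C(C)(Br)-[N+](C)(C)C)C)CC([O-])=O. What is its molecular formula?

Heavy atoms from the SMILES: 1 Br, 10 C, 1 N, 2 O.
Implicit hydrogens by atom environment:
  5 × C: 3 H each → 15
  2 × C: 2 H each → 4
  2 × C: no H
  1 × Br: no H
  1 × C: 1 H
  1 × N (charge +1): no H
  1 × O: no H
  1 × O (charge -1): no H
  Total hydrogens = 20.
Molecular formula: C10H20BrNO2

C10H20BrNO2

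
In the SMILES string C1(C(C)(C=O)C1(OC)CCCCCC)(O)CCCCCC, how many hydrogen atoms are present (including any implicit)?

34

Hydrogens are implicit in SMILES; fill each atom to its normal valence:
  10 × C: 2 H each → 20
  4 × C: 3 H each → 12
  3 × C: no H
  2 × O: no H
  1 × C: 1 H
  1 × O: 1 H
  Total hydrogens = 34.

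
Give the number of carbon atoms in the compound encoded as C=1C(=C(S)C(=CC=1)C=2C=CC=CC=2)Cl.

The symbol for carbon appears 12 times in the SMILES. (Cl is a single chlorine, not C + l.)

12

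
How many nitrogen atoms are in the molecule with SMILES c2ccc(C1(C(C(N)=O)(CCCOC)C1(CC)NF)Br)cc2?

2

The symbol for nitrogen appears 2 times in the SMILES.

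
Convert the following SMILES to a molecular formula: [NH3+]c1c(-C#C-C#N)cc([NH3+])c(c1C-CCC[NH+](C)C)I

Heavy atoms from the SMILES: 15 C, 1 I, 4 N.
Implicit hydrogens by atom environment:
  5 × C (aromatic): no H
  4 × C: 2 H each → 8
  3 × C: no H
  2 × C: 3 H each → 6
  2 × N (charge +1): 3 H each → 6
  1 × C (aromatic): 1 H
  1 × I: no H
  1 × N (charge +1): 1 H
  1 × N: no H
  Total hydrogens = 22.
Net charge +3.
Molecular formula: [C15H22IN4]3+

[C15H22IN4]3+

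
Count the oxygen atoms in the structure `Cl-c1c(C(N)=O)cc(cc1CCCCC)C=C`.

The symbol for oxygen appears 1 time in the SMILES.

1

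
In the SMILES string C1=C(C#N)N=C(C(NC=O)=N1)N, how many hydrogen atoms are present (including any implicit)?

Hydrogens are implicit in SMILES; fill each atom to its normal valence:
  3 × C (aromatic): no H
  2 × N (aromatic): no H
  1 × C (aromatic): 1 H
  1 × C: 1 H
  1 × C: no H
  1 × N: 2 H
  1 × N: 1 H
  1 × N: no H
  1 × O: no H
  Total hydrogens = 5.

5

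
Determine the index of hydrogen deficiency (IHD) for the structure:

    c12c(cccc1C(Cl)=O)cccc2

Molecular formula from the SMILES: C11H7ClO.
DoU = (2C + 2 + N − H − X)/2 = (2·11 + 2 + 0 − 7 − 1)/2 = 16/2 = 8.
(Structurally: 2 ring(s) + 6 π bond(s) = 8.)

8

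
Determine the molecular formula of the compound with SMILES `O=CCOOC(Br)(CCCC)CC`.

C9H17BrO3

Heavy atoms from the SMILES: 1 Br, 9 C, 3 O.
Implicit hydrogens by atom environment:
  5 × C: 2 H each → 10
  3 × O: no H
  2 × C: 3 H each → 6
  1 × Br: no H
  1 × C: 1 H
  1 × C: no H
  Total hydrogens = 17.
Molecular formula: C9H17BrO3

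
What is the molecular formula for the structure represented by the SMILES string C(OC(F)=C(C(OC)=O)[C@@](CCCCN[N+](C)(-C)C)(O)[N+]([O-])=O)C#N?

Heavy atoms from the SMILES: 14 C, 1 F, 4 N, 6 O.
Implicit hydrogens by atom environment:
  5 × C: 2 H each → 10
  5 × C: no H
  4 × C: 3 H each → 12
  4 × O: no H
  2 × N (charge +1): no H
  1 × F: no H
  1 × N: 1 H
  1 × N: no H
  1 × O: 1 H
  1 × O (charge -1): no H
  Total hydrogens = 24.
Net charge +1.
Molecular formula: C14H24FN4O6+

C14H24FN4O6+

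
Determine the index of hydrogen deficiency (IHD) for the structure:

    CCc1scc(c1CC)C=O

4

Molecular formula from the SMILES: C9H12OS.
DoU = (2C + 2 + N − H − X)/2 = (2·9 + 2 + 0 − 12 − 0)/2 = 8/2 = 4.
(Structurally: 1 ring(s) + 3 π bond(s) = 4.)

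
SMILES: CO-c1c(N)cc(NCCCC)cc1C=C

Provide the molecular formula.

C13H20N2O

Heavy atoms from the SMILES: 13 C, 2 N, 1 O.
Implicit hydrogens by atom environment:
  4 × C: 2 H each → 8
  4 × C (aromatic): no H
  2 × C: 3 H each → 6
  2 × C (aromatic): 1 H each → 2
  1 × C: 1 H
  1 × N: 2 H
  1 × N: 1 H
  1 × O: no H
  Total hydrogens = 20.
Molecular formula: C13H20N2O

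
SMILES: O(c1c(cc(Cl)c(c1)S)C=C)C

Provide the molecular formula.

Heavy atoms from the SMILES: 9 C, 1 Cl, 1 O, 1 S.
Implicit hydrogens by atom environment:
  4 × C (aromatic): no H
  2 × C (aromatic): 1 H each → 2
  1 × C: 3 H
  1 × C: 2 H
  1 × C: 1 H
  1 × Cl: no H
  1 × O: no H
  1 × S: 1 H
  Total hydrogens = 9.
Molecular formula: C9H9ClOS

C9H9ClOS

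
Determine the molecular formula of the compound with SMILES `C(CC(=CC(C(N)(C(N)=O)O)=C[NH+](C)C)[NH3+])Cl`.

[C10H21ClN4O2]2+

Heavy atoms from the SMILES: 10 C, 1 Cl, 4 N, 2 O.
Implicit hydrogens by atom environment:
  4 × C: no H
  2 × C: 3 H each → 6
  2 × C: 2 H each → 4
  2 × C: 1 H each → 2
  2 × N: 2 H each → 4
  1 × Cl: no H
  1 × N (charge +1): 3 H
  1 × N (charge +1): 1 H
  1 × O: 1 H
  1 × O: no H
  Total hydrogens = 21.
Net charge +2.
Molecular formula: [C10H21ClN4O2]2+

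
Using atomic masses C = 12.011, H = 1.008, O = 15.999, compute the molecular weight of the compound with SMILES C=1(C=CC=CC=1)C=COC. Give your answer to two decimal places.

Molecular formula: C9H10O.
M = 9×12.011 + 10×1.008 + 1×15.999 = 134.18 g/mol.

134.18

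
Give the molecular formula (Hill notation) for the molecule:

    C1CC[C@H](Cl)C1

C5H9Cl

Heavy atoms from the SMILES: 5 C, 1 Cl.
Implicit hydrogens by atom environment:
  4 × C: 2 H each → 8
  1 × C: 1 H
  1 × Cl: no H
  Total hydrogens = 9.
Molecular formula: C5H9Cl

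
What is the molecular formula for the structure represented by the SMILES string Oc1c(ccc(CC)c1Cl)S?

Heavy atoms from the SMILES: 8 C, 1 Cl, 1 O, 1 S.
Implicit hydrogens by atom environment:
  4 × C (aromatic): no H
  2 × C (aromatic): 1 H each → 2
  1 × C: 3 H
  1 × C: 2 H
  1 × Cl: no H
  1 × O: 1 H
  1 × S: 1 H
  Total hydrogens = 9.
Molecular formula: C8H9ClOS

C8H9ClOS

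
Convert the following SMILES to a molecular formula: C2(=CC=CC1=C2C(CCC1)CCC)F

C13H17F

Heavy atoms from the SMILES: 13 C, 1 F.
Implicit hydrogens by atom environment:
  5 × C: 2 H each → 10
  3 × C (aromatic): 1 H each → 3
  3 × C (aromatic): no H
  1 × C: 3 H
  1 × C: 1 H
  1 × F: no H
  Total hydrogens = 17.
Molecular formula: C13H17F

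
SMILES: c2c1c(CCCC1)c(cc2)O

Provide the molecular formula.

C10H12O

Heavy atoms from the SMILES: 10 C, 1 O.
Implicit hydrogens by atom environment:
  4 × C: 2 H each → 8
  3 × C (aromatic): 1 H each → 3
  3 × C (aromatic): no H
  1 × O: 1 H
  Total hydrogens = 12.
Molecular formula: C10H12O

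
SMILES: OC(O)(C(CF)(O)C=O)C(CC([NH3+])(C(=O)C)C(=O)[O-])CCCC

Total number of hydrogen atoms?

Hydrogens are implicit in SMILES; fill each atom to its normal valence:
  5 × C: 2 H each → 10
  5 × C: no H
  3 × O: 1 H each → 3
  3 × O: no H
  2 × C: 3 H each → 6
  2 × C: 1 H each → 2
  1 × F: no H
  1 × N (charge +1): 3 H
  1 × O (charge -1): no H
  Total hydrogens = 24.

24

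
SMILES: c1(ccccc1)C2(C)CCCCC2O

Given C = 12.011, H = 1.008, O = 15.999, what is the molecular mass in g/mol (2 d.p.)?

190.29

Molecular formula: C13H18O.
M = 13×12.011 + 18×1.008 + 1×15.999 = 190.29 g/mol.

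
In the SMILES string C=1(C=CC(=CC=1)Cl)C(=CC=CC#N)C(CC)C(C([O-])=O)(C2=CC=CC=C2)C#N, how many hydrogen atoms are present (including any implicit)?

Hydrogens are implicit in SMILES; fill each atom to its normal valence:
  9 × C (aromatic): 1 H each → 9
  5 × C: no H
  4 × C: 1 H each → 4
  3 × C (aromatic): no H
  2 × N: no H
  1 × C: 3 H
  1 × C: 2 H
  1 × Cl: no H
  1 × O: no H
  1 × O (charge -1): no H
  Total hydrogens = 18.

18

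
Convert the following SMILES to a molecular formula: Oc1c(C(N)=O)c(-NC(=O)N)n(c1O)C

C7H10N4O4

Heavy atoms from the SMILES: 7 C, 4 N, 4 O.
Implicit hydrogens by atom environment:
  4 × C (aromatic): no H
  2 × C: no H
  2 × N: 2 H each → 4
  2 × O: 1 H each → 2
  2 × O: no H
  1 × C: 3 H
  1 × N: 1 H
  1 × N (aromatic): no H
  Total hydrogens = 10.
Molecular formula: C7H10N4O4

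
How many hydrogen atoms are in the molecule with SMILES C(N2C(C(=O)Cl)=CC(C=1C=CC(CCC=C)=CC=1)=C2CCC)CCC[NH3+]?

Hydrogens are implicit in SMILES; fill each atom to its normal valence:
  9 × C: 2 H each → 18
  5 × C (aromatic): 1 H each → 5
  5 × C (aromatic): no H
  1 × C: 3 H
  1 × C: 1 H
  1 × C: no H
  1 × Cl: no H
  1 × N (charge +1): 3 H
  1 × N (aromatic): no H
  1 × O: no H
  Total hydrogens = 30.

30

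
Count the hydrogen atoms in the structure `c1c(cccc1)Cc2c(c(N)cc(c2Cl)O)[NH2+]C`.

16

Hydrogens are implicit in SMILES; fill each atom to its normal valence:
  6 × C (aromatic): 1 H each → 6
  6 × C (aromatic): no H
  1 × C: 3 H
  1 × C: 2 H
  1 × Cl: no H
  1 × N (charge +1): 2 H
  1 × N: 2 H
  1 × O: 1 H
  Total hydrogens = 16.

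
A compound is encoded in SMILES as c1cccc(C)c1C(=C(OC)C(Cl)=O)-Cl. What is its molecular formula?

C11H10Cl2O2

Heavy atoms from the SMILES: 11 C, 2 Cl, 2 O.
Implicit hydrogens by atom environment:
  4 × C (aromatic): 1 H each → 4
  3 × C: no H
  2 × C: 3 H each → 6
  2 × C (aromatic): no H
  2 × Cl: no H
  2 × O: no H
  Total hydrogens = 10.
Molecular formula: C11H10Cl2O2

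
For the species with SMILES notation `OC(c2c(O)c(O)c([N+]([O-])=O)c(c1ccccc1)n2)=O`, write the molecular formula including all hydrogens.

C12H8N2O6

Heavy atoms from the SMILES: 12 C, 2 N, 6 O.
Implicit hydrogens by atom environment:
  6 × C (aromatic): no H
  5 × C (aromatic): 1 H each → 5
  3 × O: 1 H each → 3
  2 × O: no H
  1 × C: no H
  1 × N (aromatic): no H
  1 × N (charge +1): no H
  1 × O (charge -1): no H
  Total hydrogens = 8.
Molecular formula: C12H8N2O6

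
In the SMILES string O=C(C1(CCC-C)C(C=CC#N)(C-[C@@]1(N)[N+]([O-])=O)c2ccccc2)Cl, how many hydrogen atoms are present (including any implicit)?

Hydrogens are implicit in SMILES; fill each atom to its normal valence:
  5 × C (aromatic): 1 H each → 5
  5 × C: no H
  4 × C: 2 H each → 8
  2 × C: 1 H each → 2
  2 × O: no H
  1 × C: 3 H
  1 × C (aromatic): no H
  1 × Cl: no H
  1 × N: 2 H
  1 × N (charge +1): no H
  1 × N: no H
  1 × O (charge -1): no H
  Total hydrogens = 20.

20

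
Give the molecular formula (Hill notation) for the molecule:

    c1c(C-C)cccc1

C8H10

Heavy atoms from the SMILES: 8 C.
Implicit hydrogens by atom environment:
  5 × C (aromatic): 1 H each → 5
  1 × C: 3 H
  1 × C: 2 H
  1 × C (aromatic): no H
  Total hydrogens = 10.
Molecular formula: C8H10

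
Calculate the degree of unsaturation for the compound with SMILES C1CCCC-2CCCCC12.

Molecular formula from the SMILES: C10H18.
DoU = (2C + 2 + N − H − X)/2 = (2·10 + 2 + 0 − 18 − 0)/2 = 4/2 = 2.
(Structurally: 2 ring(s) + 0 π bond(s) = 2.)

2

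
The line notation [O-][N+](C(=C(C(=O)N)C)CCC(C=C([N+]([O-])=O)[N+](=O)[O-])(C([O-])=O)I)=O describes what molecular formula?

C10H10IN4O9-

Heavy atoms from the SMILES: 10 C, 1 I, 4 N, 9 O.
Implicit hydrogens by atom environment:
  6 × C: no H
  5 × O: no H
  4 × O (charge -1): no H
  3 × N (charge +1): no H
  2 × C: 2 H each → 4
  1 × C: 3 H
  1 × C: 1 H
  1 × I: no H
  1 × N: 2 H
  Total hydrogens = 10.
Net charge -1.
Molecular formula: C10H10IN4O9-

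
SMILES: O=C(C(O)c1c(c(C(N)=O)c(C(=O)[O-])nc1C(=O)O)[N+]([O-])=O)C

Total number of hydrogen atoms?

8

Hydrogens are implicit in SMILES; fill each atom to its normal valence:
  5 × C (aromatic): no H
  5 × O: no H
  4 × C: no H
  2 × O: 1 H each → 2
  2 × O (charge -1): no H
  1 × C: 3 H
  1 × C: 1 H
  1 × N: 2 H
  1 × N (aromatic): no H
  1 × N (charge +1): no H
  Total hydrogens = 8.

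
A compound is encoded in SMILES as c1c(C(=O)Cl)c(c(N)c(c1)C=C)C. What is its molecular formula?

Heavy atoms from the SMILES: 10 C, 1 Cl, 1 N, 1 O.
Implicit hydrogens by atom environment:
  4 × C (aromatic): no H
  2 × C (aromatic): 1 H each → 2
  1 × C: 3 H
  1 × C: 2 H
  1 × C: 1 H
  1 × C: no H
  1 × Cl: no H
  1 × N: 2 H
  1 × O: no H
  Total hydrogens = 10.
Molecular formula: C10H10ClNO

C10H10ClNO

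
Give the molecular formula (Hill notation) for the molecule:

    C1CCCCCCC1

Heavy atoms from the SMILES: 8 C.
Implicit hydrogens by atom environment:
  8 × C: 2 H each → 16
  Total hydrogens = 16.
Molecular formula: C8H16

C8H16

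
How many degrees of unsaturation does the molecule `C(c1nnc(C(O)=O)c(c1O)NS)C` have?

Molecular formula from the SMILES: C7H9N3O3S.
DoU = (2C + 2 + N − H − X)/2 = (2·7 + 2 + 3 − 9 − 0)/2 = 10/2 = 5.
(Structurally: 1 ring(s) + 4 π bond(s) = 5.)

5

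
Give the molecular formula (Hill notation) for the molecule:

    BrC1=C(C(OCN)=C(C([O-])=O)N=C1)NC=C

Heavy atoms from the SMILES: 1 Br, 9 C, 3 N, 3 O.
Implicit hydrogens by atom environment:
  4 × C (aromatic): no H
  2 × C: 2 H each → 4
  2 × O: no H
  1 × Br: no H
  1 × C (aromatic): 1 H
  1 × C: 1 H
  1 × C: no H
  1 × N: 2 H
  1 × N: 1 H
  1 × N (aromatic): no H
  1 × O (charge -1): no H
  Total hydrogens = 9.
Net charge -1.
Molecular formula: C9H9BrN3O3-

C9H9BrN3O3-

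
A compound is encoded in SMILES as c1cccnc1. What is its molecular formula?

Heavy atoms from the SMILES: 5 C, 1 N.
Implicit hydrogens by atom environment:
  5 × C (aromatic): 1 H each → 5
  1 × N (aromatic): no H
  Total hydrogens = 5.
Molecular formula: C5H5N

C5H5N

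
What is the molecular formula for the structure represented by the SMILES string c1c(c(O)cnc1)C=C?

Heavy atoms from the SMILES: 7 C, 1 N, 1 O.
Implicit hydrogens by atom environment:
  3 × C (aromatic): 1 H each → 3
  2 × C (aromatic): no H
  1 × C: 2 H
  1 × C: 1 H
  1 × N (aromatic): no H
  1 × O: 1 H
  Total hydrogens = 7.
Molecular formula: C7H7NO

C7H7NO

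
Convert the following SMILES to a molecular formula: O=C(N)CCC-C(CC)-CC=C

Heavy atoms from the SMILES: 10 C, 1 N, 1 O.
Implicit hydrogens by atom environment:
  6 × C: 2 H each → 12
  2 × C: 1 H each → 2
  1 × C: 3 H
  1 × C: no H
  1 × N: 2 H
  1 × O: no H
  Total hydrogens = 19.
Molecular formula: C10H19NO

C10H19NO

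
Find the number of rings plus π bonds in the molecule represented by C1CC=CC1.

2

Molecular formula from the SMILES: C5H8.
DoU = (2C + 2 + N − H − X)/2 = (2·5 + 2 + 0 − 8 − 0)/2 = 4/2 = 2.
(Structurally: 1 ring(s) + 1 π bond(s) = 2.)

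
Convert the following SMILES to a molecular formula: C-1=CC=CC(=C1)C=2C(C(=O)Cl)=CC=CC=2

Heavy atoms from the SMILES: 13 C, 1 Cl, 1 O.
Implicit hydrogens by atom environment:
  9 × C (aromatic): 1 H each → 9
  3 × C (aromatic): no H
  1 × C: no H
  1 × Cl: no H
  1 × O: no H
  Total hydrogens = 9.
Molecular formula: C13H9ClO

C13H9ClO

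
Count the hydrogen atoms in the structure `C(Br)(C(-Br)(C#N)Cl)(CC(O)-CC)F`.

9

Hydrogens are implicit in SMILES; fill each atom to its normal valence:
  3 × C: no H
  2 × Br: no H
  2 × C: 2 H each → 4
  1 × C: 3 H
  1 × C: 1 H
  1 × Cl: no H
  1 × F: no H
  1 × N: no H
  1 × O: 1 H
  Total hydrogens = 9.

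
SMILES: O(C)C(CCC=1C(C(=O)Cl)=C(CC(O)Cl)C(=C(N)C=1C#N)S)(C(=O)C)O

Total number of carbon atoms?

The symbol for carbon appears 16 times in the SMILES. (Cl is a single chlorine, not C + l.)

16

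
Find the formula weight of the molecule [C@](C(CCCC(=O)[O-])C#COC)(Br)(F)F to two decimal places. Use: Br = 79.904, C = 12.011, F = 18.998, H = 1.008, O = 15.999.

Molecular formula: C9H10BrF2O3-.
M = 1×79.904 + 9×12.011 + 2×18.998 + 10×1.008 + 3×15.999 = 284.08 g/mol.

284.08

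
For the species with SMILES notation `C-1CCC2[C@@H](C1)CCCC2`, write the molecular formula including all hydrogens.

C10H18

Heavy atoms from the SMILES: 10 C.
Implicit hydrogens by atom environment:
  8 × C: 2 H each → 16
  2 × C: 1 H each → 2
  Total hydrogens = 18.
Molecular formula: C10H18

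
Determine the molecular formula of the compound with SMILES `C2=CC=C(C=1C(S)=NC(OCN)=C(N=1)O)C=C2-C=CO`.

Heavy atoms from the SMILES: 13 C, 3 N, 3 O, 1 S.
Implicit hydrogens by atom environment:
  6 × C (aromatic): no H
  4 × C (aromatic): 1 H each → 4
  2 × C: 1 H each → 2
  2 × N (aromatic): no H
  2 × O: 1 H each → 2
  1 × C: 2 H
  1 × N: 2 H
  1 × O: no H
  1 × S: 1 H
  Total hydrogens = 13.
Molecular formula: C13H13N3O3S

C13H13N3O3S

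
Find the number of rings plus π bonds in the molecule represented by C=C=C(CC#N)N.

Molecular formula from the SMILES: C5H6N2.
DoU = (2C + 2 + N − H − X)/2 = (2·5 + 2 + 2 − 6 − 0)/2 = 8/2 = 4.
(Structurally: 0 ring(s) + 4 π bond(s) = 4.)

4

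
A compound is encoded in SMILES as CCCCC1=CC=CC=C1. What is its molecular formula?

C10H14

Heavy atoms from the SMILES: 10 C.
Implicit hydrogens by atom environment:
  5 × C (aromatic): 1 H each → 5
  3 × C: 2 H each → 6
  1 × C: 3 H
  1 × C (aromatic): no H
  Total hydrogens = 14.
Molecular formula: C10H14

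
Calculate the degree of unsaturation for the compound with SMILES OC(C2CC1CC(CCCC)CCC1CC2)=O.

Molecular formula from the SMILES: C15H26O2.
DoU = (2C + 2 + N − H − X)/2 = (2·15 + 2 + 0 − 26 − 0)/2 = 6/2 = 3.
(Structurally: 2 ring(s) + 1 π bond(s) = 3.)

3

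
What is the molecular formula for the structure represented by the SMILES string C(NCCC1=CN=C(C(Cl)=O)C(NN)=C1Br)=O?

C9H10BrClN4O2

Heavy atoms from the SMILES: 1 Br, 9 C, 1 Cl, 4 N, 2 O.
Implicit hydrogens by atom environment:
  4 × C (aromatic): no H
  2 × C: 2 H each → 4
  2 × N: 1 H each → 2
  2 × O: no H
  1 × Br: no H
  1 × C (aromatic): 1 H
  1 × C: 1 H
  1 × C: no H
  1 × Cl: no H
  1 × N: 2 H
  1 × N (aromatic): no H
  Total hydrogens = 10.
Molecular formula: C9H10BrClN4O2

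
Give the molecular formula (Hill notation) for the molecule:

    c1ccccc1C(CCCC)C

C12H18

Heavy atoms from the SMILES: 12 C.
Implicit hydrogens by atom environment:
  5 × C (aromatic): 1 H each → 5
  3 × C: 2 H each → 6
  2 × C: 3 H each → 6
  1 × C: 1 H
  1 × C (aromatic): no H
  Total hydrogens = 18.
Molecular formula: C12H18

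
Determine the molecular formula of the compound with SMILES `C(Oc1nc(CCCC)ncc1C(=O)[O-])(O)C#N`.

C11H12N3O4-

Heavy atoms from the SMILES: 11 C, 3 N, 4 O.
Implicit hydrogens by atom environment:
  3 × C: 2 H each → 6
  3 × C (aromatic): no H
  2 × C: no H
  2 × N (aromatic): no H
  2 × O: no H
  1 × C: 3 H
  1 × C (aromatic): 1 H
  1 × C: 1 H
  1 × N: no H
  1 × O: 1 H
  1 × O (charge -1): no H
  Total hydrogens = 12.
Net charge -1.
Molecular formula: C11H12N3O4-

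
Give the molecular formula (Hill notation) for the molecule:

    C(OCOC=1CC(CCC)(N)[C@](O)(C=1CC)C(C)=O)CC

Heavy atoms from the SMILES: 16 C, 1 N, 4 O.
Implicit hydrogens by atom environment:
  7 × C: 2 H each → 14
  5 × C: no H
  4 × C: 3 H each → 12
  3 × O: no H
  1 × N: 2 H
  1 × O: 1 H
  Total hydrogens = 29.
Molecular formula: C16H29NO4

C16H29NO4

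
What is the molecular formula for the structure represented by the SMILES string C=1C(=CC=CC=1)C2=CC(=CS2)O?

Heavy atoms from the SMILES: 10 C, 1 O, 1 S.
Implicit hydrogens by atom environment:
  7 × C (aromatic): 1 H each → 7
  3 × C (aromatic): no H
  1 × O: 1 H
  1 × S (aromatic): no H
  Total hydrogens = 8.
Molecular formula: C10H8OS

C10H8OS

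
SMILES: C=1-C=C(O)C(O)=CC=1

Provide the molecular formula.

Heavy atoms from the SMILES: 6 C, 2 O.
Implicit hydrogens by atom environment:
  4 × C (aromatic): 1 H each → 4
  2 × C (aromatic): no H
  2 × O: 1 H each → 2
  Total hydrogens = 6.
Molecular formula: C6H6O2

C6H6O2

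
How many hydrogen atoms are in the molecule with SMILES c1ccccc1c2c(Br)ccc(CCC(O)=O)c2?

13

Hydrogens are implicit in SMILES; fill each atom to its normal valence:
  8 × C (aromatic): 1 H each → 8
  4 × C (aromatic): no H
  2 × C: 2 H each → 4
  1 × Br: no H
  1 × C: no H
  1 × O: 1 H
  1 × O: no H
  Total hydrogens = 13.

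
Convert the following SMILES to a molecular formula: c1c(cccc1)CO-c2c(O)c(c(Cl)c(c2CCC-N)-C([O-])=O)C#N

C18H16ClN2O4-

Heavy atoms from the SMILES: 18 C, 1 Cl, 2 N, 4 O.
Implicit hydrogens by atom environment:
  7 × C (aromatic): no H
  5 × C (aromatic): 1 H each → 5
  4 × C: 2 H each → 8
  2 × C: no H
  2 × O: no H
  1 × Cl: no H
  1 × N: 2 H
  1 × N: no H
  1 × O: 1 H
  1 × O (charge -1): no H
  Total hydrogens = 16.
Net charge -1.
Molecular formula: C18H16ClN2O4-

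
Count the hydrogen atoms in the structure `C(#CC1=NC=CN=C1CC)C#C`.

8

Hydrogens are implicit in SMILES; fill each atom to its normal valence:
  3 × C: no H
  2 × C (aromatic): 1 H each → 2
  2 × C (aromatic): no H
  2 × N (aromatic): no H
  1 × C: 3 H
  1 × C: 2 H
  1 × C: 1 H
  Total hydrogens = 8.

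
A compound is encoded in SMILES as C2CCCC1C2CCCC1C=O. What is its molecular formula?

Heavy atoms from the SMILES: 11 C, 1 O.
Implicit hydrogens by atom environment:
  7 × C: 2 H each → 14
  4 × C: 1 H each → 4
  1 × O: no H
  Total hydrogens = 18.
Molecular formula: C11H18O

C11H18O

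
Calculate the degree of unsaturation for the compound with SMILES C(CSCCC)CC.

Molecular formula from the SMILES: C7H16S.
DoU = (2C + 2 + N − H − X)/2 = (2·7 + 2 + 0 − 16 − 0)/2 = 0/2 = 0.
(Structurally: 0 ring(s) + 0 π bond(s) = 0.)

0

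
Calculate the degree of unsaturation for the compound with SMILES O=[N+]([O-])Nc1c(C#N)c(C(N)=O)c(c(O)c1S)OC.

8

Molecular formula from the SMILES: C9H8N4O5S.
DoU = (2C + 2 + N − H − X)/2 = (2·9 + 2 + 4 − 8 − 0)/2 = 16/2 = 8.
(Structurally: 1 ring(s) + 7 π bond(s) = 8.)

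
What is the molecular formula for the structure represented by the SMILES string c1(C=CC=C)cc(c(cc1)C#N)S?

C11H9NS

Heavy atoms from the SMILES: 11 C, 1 N, 1 S.
Implicit hydrogens by atom environment:
  3 × C (aromatic): 1 H each → 3
  3 × C: 1 H each → 3
  3 × C (aromatic): no H
  1 × C: 2 H
  1 × C: no H
  1 × N: no H
  1 × S: 1 H
  Total hydrogens = 9.
Molecular formula: C11H9NS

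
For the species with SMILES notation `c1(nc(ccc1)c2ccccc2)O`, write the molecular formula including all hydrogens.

Heavy atoms from the SMILES: 11 C, 1 N, 1 O.
Implicit hydrogens by atom environment:
  8 × C (aromatic): 1 H each → 8
  3 × C (aromatic): no H
  1 × N (aromatic): no H
  1 × O: 1 H
  Total hydrogens = 9.
Molecular formula: C11H9NO

C11H9NO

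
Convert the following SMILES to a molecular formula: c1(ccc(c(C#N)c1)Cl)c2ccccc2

Heavy atoms from the SMILES: 13 C, 1 Cl, 1 N.
Implicit hydrogens by atom environment:
  8 × C (aromatic): 1 H each → 8
  4 × C (aromatic): no H
  1 × C: no H
  1 × Cl: no H
  1 × N: no H
  Total hydrogens = 8.
Molecular formula: C13H8ClN

C13H8ClN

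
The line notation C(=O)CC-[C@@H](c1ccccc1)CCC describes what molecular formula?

C13H18O

Heavy atoms from the SMILES: 13 C, 1 O.
Implicit hydrogens by atom environment:
  5 × C (aromatic): 1 H each → 5
  4 × C: 2 H each → 8
  2 × C: 1 H each → 2
  1 × C: 3 H
  1 × C (aromatic): no H
  1 × O: no H
  Total hydrogens = 18.
Molecular formula: C13H18O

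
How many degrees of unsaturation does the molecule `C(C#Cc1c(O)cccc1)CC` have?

6

Molecular formula from the SMILES: C11H12O.
DoU = (2C + 2 + N − H − X)/2 = (2·11 + 2 + 0 − 12 − 0)/2 = 12/2 = 6.
(Structurally: 1 ring(s) + 5 π bond(s) = 6.)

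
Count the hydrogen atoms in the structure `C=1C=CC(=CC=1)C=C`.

Hydrogens are implicit in SMILES; fill each atom to its normal valence:
  5 × C (aromatic): 1 H each → 5
  1 × C: 2 H
  1 × C: 1 H
  1 × C (aromatic): no H
  Total hydrogens = 8.

8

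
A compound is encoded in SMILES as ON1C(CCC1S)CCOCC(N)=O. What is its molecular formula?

Heavy atoms from the SMILES: 8 C, 2 N, 3 O, 1 S.
Implicit hydrogens by atom environment:
  5 × C: 2 H each → 10
  2 × C: 1 H each → 2
  2 × O: no H
  1 × C: no H
  1 × N: 2 H
  1 × N: no H
  1 × O: 1 H
  1 × S: 1 H
  Total hydrogens = 16.
Molecular formula: C8H16N2O3S

C8H16N2O3S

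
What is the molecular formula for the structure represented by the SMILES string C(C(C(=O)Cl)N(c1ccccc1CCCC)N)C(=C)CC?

Heavy atoms from the SMILES: 17 C, 1 Cl, 2 N, 1 O.
Implicit hydrogens by atom environment:
  6 × C: 2 H each → 12
  4 × C (aromatic): 1 H each → 4
  2 × C: 3 H each → 6
  2 × C: no H
  2 × C (aromatic): no H
  1 × C: 1 H
  1 × Cl: no H
  1 × N: 2 H
  1 × N: no H
  1 × O: no H
  Total hydrogens = 25.
Molecular formula: C17H25ClN2O

C17H25ClN2O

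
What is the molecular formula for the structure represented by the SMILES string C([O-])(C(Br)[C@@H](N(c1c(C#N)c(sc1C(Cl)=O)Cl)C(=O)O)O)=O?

Heavy atoms from the SMILES: 1 Br, 10 C, 2 Cl, 2 N, 6 O, 1 S.
Implicit hydrogens by atom environment:
  4 × C (aromatic): no H
  4 × C: no H
  3 × O: no H
  2 × C: 1 H each → 2
  2 × Cl: no H
  2 × N: no H
  2 × O: 1 H each → 2
  1 × Br: no H
  1 × O (charge -1): no H
  1 × S (aromatic): no H
  Total hydrogens = 4.
Net charge -1.
Molecular formula: C10H4BrCl2N2O6S-

C10H4BrCl2N2O6S-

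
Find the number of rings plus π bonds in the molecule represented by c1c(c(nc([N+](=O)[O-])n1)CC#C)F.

7

Molecular formula from the SMILES: C7H4FN3O2.
DoU = (2C + 2 + N − H − X)/2 = (2·7 + 2 + 3 − 4 − 1)/2 = 14/2 = 7.
(Structurally: 1 ring(s) + 6 π bond(s) = 7.)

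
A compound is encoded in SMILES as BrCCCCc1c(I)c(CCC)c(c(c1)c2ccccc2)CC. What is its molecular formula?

Heavy atoms from the SMILES: 1 Br, 21 C, 1 I.
Implicit hydrogens by atom environment:
  7 × C: 2 H each → 14
  6 × C (aromatic): 1 H each → 6
  6 × C (aromatic): no H
  2 × C: 3 H each → 6
  1 × Br: no H
  1 × I: no H
  Total hydrogens = 26.
Molecular formula: C21H26BrI

C21H26BrI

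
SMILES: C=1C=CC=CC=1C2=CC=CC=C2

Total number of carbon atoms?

The symbol for carbon appears 12 times in the SMILES.

12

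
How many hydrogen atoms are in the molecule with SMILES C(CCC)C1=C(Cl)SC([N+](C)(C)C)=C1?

Hydrogens are implicit in SMILES; fill each atom to its normal valence:
  4 × C: 3 H each → 12
  3 × C: 2 H each → 6
  3 × C (aromatic): no H
  1 × C (aromatic): 1 H
  1 × Cl: no H
  1 × N (charge +1): no H
  1 × S (aromatic): no H
  Total hydrogens = 19.

19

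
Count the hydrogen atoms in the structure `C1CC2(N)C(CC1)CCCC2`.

Hydrogens are implicit in SMILES; fill each atom to its normal valence:
  8 × C: 2 H each → 16
  1 × C: 1 H
  1 × C: no H
  1 × N: 2 H
  Total hydrogens = 19.

19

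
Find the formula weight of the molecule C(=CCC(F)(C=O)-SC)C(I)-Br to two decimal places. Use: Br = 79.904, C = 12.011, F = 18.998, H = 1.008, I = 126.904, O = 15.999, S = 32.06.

Molecular formula: C7H9BrFIOS.
M = 1×79.904 + 7×12.011 + 1×18.998 + 9×1.008 + 1×126.904 + 1×15.999 + 1×32.06 = 367.01 g/mol.

367.01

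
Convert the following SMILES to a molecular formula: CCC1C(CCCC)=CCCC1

C12H22

Heavy atoms from the SMILES: 12 C.
Implicit hydrogens by atom environment:
  7 × C: 2 H each → 14
  2 × C: 3 H each → 6
  2 × C: 1 H each → 2
  1 × C: no H
  Total hydrogens = 22.
Molecular formula: C12H22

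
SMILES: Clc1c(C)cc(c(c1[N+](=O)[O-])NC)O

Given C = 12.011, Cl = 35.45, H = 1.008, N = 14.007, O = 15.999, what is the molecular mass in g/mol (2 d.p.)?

216.62

Molecular formula: C8H9ClN2O3.
M = 8×12.011 + 1×35.45 + 9×1.008 + 2×14.007 + 3×15.999 = 216.62 g/mol.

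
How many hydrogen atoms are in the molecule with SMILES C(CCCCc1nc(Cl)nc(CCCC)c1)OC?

23

Hydrogens are implicit in SMILES; fill each atom to its normal valence:
  8 × C: 2 H each → 16
  3 × C (aromatic): no H
  2 × C: 3 H each → 6
  2 × N (aromatic): no H
  1 × C (aromatic): 1 H
  1 × Cl: no H
  1 × O: no H
  Total hydrogens = 23.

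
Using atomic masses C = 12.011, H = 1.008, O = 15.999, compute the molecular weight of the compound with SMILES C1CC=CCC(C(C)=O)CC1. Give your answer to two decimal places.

152.24

Molecular formula: C10H16O.
M = 10×12.011 + 16×1.008 + 1×15.999 = 152.24 g/mol.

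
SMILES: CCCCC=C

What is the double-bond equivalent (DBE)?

1

Molecular formula from the SMILES: C6H12.
DoU = (2C + 2 + N − H − X)/2 = (2·6 + 2 + 0 − 12 − 0)/2 = 2/2 = 1.
(Structurally: 0 ring(s) + 1 π bond(s) = 1.)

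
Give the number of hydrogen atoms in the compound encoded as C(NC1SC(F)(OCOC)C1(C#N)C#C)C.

Hydrogens are implicit in SMILES; fill each atom to its normal valence:
  4 × C: no H
  2 × C: 3 H each → 6
  2 × C: 2 H each → 4
  2 × C: 1 H each → 2
  2 × O: no H
  1 × F: no H
  1 × N: 1 H
  1 × N: no H
  1 × S: no H
  Total hydrogens = 13.

13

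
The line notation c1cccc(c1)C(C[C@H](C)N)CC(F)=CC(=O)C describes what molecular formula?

Heavy atoms from the SMILES: 15 C, 1 F, 1 N, 1 O.
Implicit hydrogens by atom environment:
  5 × C (aromatic): 1 H each → 5
  3 × C: 1 H each → 3
  2 × C: 3 H each → 6
  2 × C: 2 H each → 4
  2 × C: no H
  1 × C (aromatic): no H
  1 × F: no H
  1 × N: 2 H
  1 × O: no H
  Total hydrogens = 20.
Molecular formula: C15H20FNO

C15H20FNO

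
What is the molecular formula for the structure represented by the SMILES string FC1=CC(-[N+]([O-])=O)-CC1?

Heavy atoms from the SMILES: 5 C, 1 F, 1 N, 2 O.
Implicit hydrogens by atom environment:
  2 × C: 2 H each → 4
  2 × C: 1 H each → 2
  1 × C: no H
  1 × F: no H
  1 × N (charge +1): no H
  1 × O: no H
  1 × O (charge -1): no H
  Total hydrogens = 6.
Molecular formula: C5H6FNO2

C5H6FNO2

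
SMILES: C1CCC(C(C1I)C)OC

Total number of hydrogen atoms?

15

Hydrogens are implicit in SMILES; fill each atom to its normal valence:
  3 × C: 2 H each → 6
  3 × C: 1 H each → 3
  2 × C: 3 H each → 6
  1 × I: no H
  1 × O: no H
  Total hydrogens = 15.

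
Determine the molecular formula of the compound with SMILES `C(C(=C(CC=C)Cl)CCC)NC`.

Heavy atoms from the SMILES: 10 C, 1 Cl, 1 N.
Implicit hydrogens by atom environment:
  5 × C: 2 H each → 10
  2 × C: 3 H each → 6
  2 × C: no H
  1 × C: 1 H
  1 × Cl: no H
  1 × N: 1 H
  Total hydrogens = 18.
Molecular formula: C10H18ClN

C10H18ClN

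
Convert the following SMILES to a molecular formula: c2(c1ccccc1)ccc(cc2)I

Heavy atoms from the SMILES: 12 C, 1 I.
Implicit hydrogens by atom environment:
  9 × C (aromatic): 1 H each → 9
  3 × C (aromatic): no H
  1 × I: no H
  Total hydrogens = 9.
Molecular formula: C12H9I

C12H9I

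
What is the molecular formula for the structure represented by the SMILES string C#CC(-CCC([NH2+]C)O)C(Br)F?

C8H14BrFNO+

Heavy atoms from the SMILES: 1 Br, 8 C, 1 F, 1 N, 1 O.
Implicit hydrogens by atom environment:
  4 × C: 1 H each → 4
  2 × C: 2 H each → 4
  1 × Br: no H
  1 × C: 3 H
  1 × C: no H
  1 × F: no H
  1 × N (charge +1): 2 H
  1 × O: 1 H
  Total hydrogens = 14.
Net charge +1.
Molecular formula: C8H14BrFNO+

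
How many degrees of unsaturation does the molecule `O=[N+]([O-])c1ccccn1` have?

Molecular formula from the SMILES: C5H4N2O2.
DoU = (2C + 2 + N − H − X)/2 = (2·5 + 2 + 2 − 4 − 0)/2 = 10/2 = 5.
(Structurally: 1 ring(s) + 4 π bond(s) = 5.)

5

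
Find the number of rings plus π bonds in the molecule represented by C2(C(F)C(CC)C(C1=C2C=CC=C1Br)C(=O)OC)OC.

Molecular formula from the SMILES: C15H18BrFO3.
DoU = (2C + 2 + N − H − X)/2 = (2·15 + 2 + 0 − 18 − 2)/2 = 12/2 = 6.
(Structurally: 2 ring(s) + 4 π bond(s) = 6.)

6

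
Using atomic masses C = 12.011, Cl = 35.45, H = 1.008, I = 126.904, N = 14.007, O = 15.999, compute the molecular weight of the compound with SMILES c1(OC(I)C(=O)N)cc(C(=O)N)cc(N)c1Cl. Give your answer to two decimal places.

Molecular formula: C9H9ClIN3O3.
M = 9×12.011 + 1×35.45 + 9×1.008 + 1×126.904 + 3×14.007 + 3×15.999 = 369.54 g/mol.

369.54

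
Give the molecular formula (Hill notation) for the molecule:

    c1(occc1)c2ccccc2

Heavy atoms from the SMILES: 10 C, 1 O.
Implicit hydrogens by atom environment:
  8 × C (aromatic): 1 H each → 8
  2 × C (aromatic): no H
  1 × O (aromatic): no H
  Total hydrogens = 8.
Molecular formula: C10H8O

C10H8O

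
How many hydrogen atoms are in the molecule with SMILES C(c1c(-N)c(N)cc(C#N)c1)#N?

Hydrogens are implicit in SMILES; fill each atom to its normal valence:
  4 × C (aromatic): no H
  2 × C (aromatic): 1 H each → 2
  2 × C: no H
  2 × N: 2 H each → 4
  2 × N: no H
  Total hydrogens = 6.

6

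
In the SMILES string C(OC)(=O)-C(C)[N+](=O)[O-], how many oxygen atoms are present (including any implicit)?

The symbol for oxygen appears 4 times in the SMILES.

4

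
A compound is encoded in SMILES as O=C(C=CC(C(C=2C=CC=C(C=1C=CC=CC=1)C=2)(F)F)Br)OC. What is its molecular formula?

Heavy atoms from the SMILES: 1 Br, 18 C, 2 F, 2 O.
Implicit hydrogens by atom environment:
  9 × C (aromatic): 1 H each → 9
  3 × C: 1 H each → 3
  3 × C (aromatic): no H
  2 × C: no H
  2 × F: no H
  2 × O: no H
  1 × Br: no H
  1 × C: 3 H
  Total hydrogens = 15.
Molecular formula: C18H15BrF2O2

C18H15BrF2O2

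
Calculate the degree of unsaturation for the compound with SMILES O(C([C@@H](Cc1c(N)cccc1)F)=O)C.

5

Molecular formula from the SMILES: C10H12FNO2.
DoU = (2C + 2 + N − H − X)/2 = (2·10 + 2 + 1 − 12 − 1)/2 = 10/2 = 5.
(Structurally: 1 ring(s) + 4 π bond(s) = 5.)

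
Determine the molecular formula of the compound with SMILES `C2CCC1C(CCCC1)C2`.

Heavy atoms from the SMILES: 10 C.
Implicit hydrogens by atom environment:
  8 × C: 2 H each → 16
  2 × C: 1 H each → 2
  Total hydrogens = 18.
Molecular formula: C10H18

C10H18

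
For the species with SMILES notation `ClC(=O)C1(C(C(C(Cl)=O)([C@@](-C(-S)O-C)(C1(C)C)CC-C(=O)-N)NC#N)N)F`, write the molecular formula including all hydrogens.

Heavy atoms from the SMILES: 15 C, 2 Cl, 1 F, 4 N, 4 O, 1 S.
Implicit hydrogens by atom environment:
  8 × C: no H
  4 × O: no H
  3 × C: 3 H each → 9
  2 × C: 2 H each → 4
  2 × C: 1 H each → 2
  2 × Cl: no H
  2 × N: 2 H each → 4
  1 × F: no H
  1 × N: 1 H
  1 × N: no H
  1 × S: 1 H
  Total hydrogens = 21.
Molecular formula: C15H21Cl2FN4O4S

C15H21Cl2FN4O4S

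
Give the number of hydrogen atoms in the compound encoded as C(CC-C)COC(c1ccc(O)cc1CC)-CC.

26

Hydrogens are implicit in SMILES; fill each atom to its normal valence:
  6 × C: 2 H each → 12
  3 × C: 3 H each → 9
  3 × C (aromatic): 1 H each → 3
  3 × C (aromatic): no H
  1 × C: 1 H
  1 × O: 1 H
  1 × O: no H
  Total hydrogens = 26.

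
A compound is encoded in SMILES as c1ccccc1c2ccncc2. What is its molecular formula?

C11H9N

Heavy atoms from the SMILES: 11 C, 1 N.
Implicit hydrogens by atom environment:
  9 × C (aromatic): 1 H each → 9
  2 × C (aromatic): no H
  1 × N (aromatic): no H
  Total hydrogens = 9.
Molecular formula: C11H9N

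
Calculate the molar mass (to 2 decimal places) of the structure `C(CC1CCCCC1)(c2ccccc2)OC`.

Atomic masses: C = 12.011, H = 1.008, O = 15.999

Molecular formula: C15H22O.
M = 15×12.011 + 22×1.008 + 1×15.999 = 218.34 g/mol.

218.34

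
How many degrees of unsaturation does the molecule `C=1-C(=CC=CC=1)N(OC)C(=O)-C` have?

5

Molecular formula from the SMILES: C9H11NO2.
DoU = (2C + 2 + N − H − X)/2 = (2·9 + 2 + 1 − 11 − 0)/2 = 10/2 = 5.
(Structurally: 1 ring(s) + 4 π bond(s) = 5.)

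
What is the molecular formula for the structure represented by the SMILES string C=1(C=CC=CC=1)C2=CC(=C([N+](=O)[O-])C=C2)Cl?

Heavy atoms from the SMILES: 12 C, 1 Cl, 1 N, 2 O.
Implicit hydrogens by atom environment:
  8 × C (aromatic): 1 H each → 8
  4 × C (aromatic): no H
  1 × Cl: no H
  1 × N (charge +1): no H
  1 × O: no H
  1 × O (charge -1): no H
  Total hydrogens = 8.
Molecular formula: C12H8ClNO2

C12H8ClNO2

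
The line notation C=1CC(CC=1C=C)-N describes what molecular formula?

Heavy atoms from the SMILES: 7 C, 1 N.
Implicit hydrogens by atom environment:
  3 × C: 2 H each → 6
  3 × C: 1 H each → 3
  1 × C: no H
  1 × N: 2 H
  Total hydrogens = 11.
Molecular formula: C7H11N

C7H11N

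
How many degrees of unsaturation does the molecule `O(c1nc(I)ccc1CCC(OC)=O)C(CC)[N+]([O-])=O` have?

6

Molecular formula from the SMILES: C12H15IN2O5.
DoU = (2C + 2 + N − H − X)/2 = (2·12 + 2 + 2 − 15 − 1)/2 = 12/2 = 6.
(Structurally: 1 ring(s) + 5 π bond(s) = 6.)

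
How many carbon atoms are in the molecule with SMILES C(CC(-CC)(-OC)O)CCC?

The symbol for carbon appears 9 times in the SMILES.

9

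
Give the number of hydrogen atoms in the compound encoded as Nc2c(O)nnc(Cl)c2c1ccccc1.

Hydrogens are implicit in SMILES; fill each atom to its normal valence:
  5 × C (aromatic): 1 H each → 5
  5 × C (aromatic): no H
  2 × N (aromatic): no H
  1 × Cl: no H
  1 × N: 2 H
  1 × O: 1 H
  Total hydrogens = 8.

8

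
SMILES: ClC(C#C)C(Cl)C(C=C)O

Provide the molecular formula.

C7H8Cl2O

Heavy atoms from the SMILES: 7 C, 2 Cl, 1 O.
Implicit hydrogens by atom environment:
  5 × C: 1 H each → 5
  2 × Cl: no H
  1 × C: 2 H
  1 × C: no H
  1 × O: 1 H
  Total hydrogens = 8.
Molecular formula: C7H8Cl2O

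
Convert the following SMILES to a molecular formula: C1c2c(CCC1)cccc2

C10H12

Heavy atoms from the SMILES: 10 C.
Implicit hydrogens by atom environment:
  4 × C: 2 H each → 8
  4 × C (aromatic): 1 H each → 4
  2 × C (aromatic): no H
  Total hydrogens = 12.
Molecular formula: C10H12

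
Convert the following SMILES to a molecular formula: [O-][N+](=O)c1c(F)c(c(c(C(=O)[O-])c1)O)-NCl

Heavy atoms from the SMILES: 7 C, 1 Cl, 1 F, 2 N, 5 O.
Implicit hydrogens by atom environment:
  5 × C (aromatic): no H
  2 × O: no H
  2 × O (charge -1): no H
  1 × C (aromatic): 1 H
  1 × C: no H
  1 × Cl: no H
  1 × F: no H
  1 × N: 1 H
  1 × N (charge +1): no H
  1 × O: 1 H
  Total hydrogens = 3.
Net charge -1.
Molecular formula: C7H3ClFN2O5-

C7H3ClFN2O5-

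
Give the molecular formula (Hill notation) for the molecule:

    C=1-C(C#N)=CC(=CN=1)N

Heavy atoms from the SMILES: 6 C, 3 N.
Implicit hydrogens by atom environment:
  3 × C (aromatic): 1 H each → 3
  2 × C (aromatic): no H
  1 × C: no H
  1 × N: 2 H
  1 × N (aromatic): no H
  1 × N: no H
  Total hydrogens = 5.
Molecular formula: C6H5N3

C6H5N3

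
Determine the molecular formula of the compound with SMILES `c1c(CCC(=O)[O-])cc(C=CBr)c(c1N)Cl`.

Heavy atoms from the SMILES: 1 Br, 11 C, 1 Cl, 1 N, 2 O.
Implicit hydrogens by atom environment:
  4 × C (aromatic): no H
  2 × C: 2 H each → 4
  2 × C (aromatic): 1 H each → 2
  2 × C: 1 H each → 2
  1 × Br: no H
  1 × C: no H
  1 × Cl: no H
  1 × N: 2 H
  1 × O: no H
  1 × O (charge -1): no H
  Total hydrogens = 10.
Net charge -1.
Molecular formula: C11H10BrClNO2-

C11H10BrClNO2-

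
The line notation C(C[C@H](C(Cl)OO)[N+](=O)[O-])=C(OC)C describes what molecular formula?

Heavy atoms from the SMILES: 7 C, 1 Cl, 1 N, 5 O.
Implicit hydrogens by atom environment:
  3 × C: 1 H each → 3
  3 × O: no H
  2 × C: 3 H each → 6
  1 × C: 2 H
  1 × C: no H
  1 × Cl: no H
  1 × N (charge +1): no H
  1 × O: 1 H
  1 × O (charge -1): no H
  Total hydrogens = 12.
Molecular formula: C7H12ClNO5

C7H12ClNO5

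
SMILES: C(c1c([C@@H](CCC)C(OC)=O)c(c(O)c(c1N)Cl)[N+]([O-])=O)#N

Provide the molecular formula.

C13H14ClN3O5

Heavy atoms from the SMILES: 13 C, 1 Cl, 3 N, 5 O.
Implicit hydrogens by atom environment:
  6 × C (aromatic): no H
  3 × O: no H
  2 × C: 3 H each → 6
  2 × C: 2 H each → 4
  2 × C: no H
  1 × C: 1 H
  1 × Cl: no H
  1 × N: 2 H
  1 × N: no H
  1 × N (charge +1): no H
  1 × O: 1 H
  1 × O (charge -1): no H
  Total hydrogens = 14.
Molecular formula: C13H14ClN3O5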